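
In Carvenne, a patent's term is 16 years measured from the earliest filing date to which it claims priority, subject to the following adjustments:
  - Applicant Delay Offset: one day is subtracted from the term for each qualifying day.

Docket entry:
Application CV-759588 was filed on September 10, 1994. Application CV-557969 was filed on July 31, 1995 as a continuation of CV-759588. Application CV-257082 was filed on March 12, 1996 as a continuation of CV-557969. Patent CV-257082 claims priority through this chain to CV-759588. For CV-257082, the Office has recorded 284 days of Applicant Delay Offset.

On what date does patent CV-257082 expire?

2009-11-30

Earliest priority filing: 10 September 1994.
Base term: 10 September 1994 + 16 years → 10 September 2010.
Applicant Delay Offset: −284 days → 30 November 2009.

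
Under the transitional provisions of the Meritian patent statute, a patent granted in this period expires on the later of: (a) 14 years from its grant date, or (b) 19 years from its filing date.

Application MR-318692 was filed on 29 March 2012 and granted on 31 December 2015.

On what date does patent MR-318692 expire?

March 29, 2031

(a) grant + 14 years → 31 December 2029.
(b) filing + 19 years → 29 March 2031.
Later of the two: 29 March 2031.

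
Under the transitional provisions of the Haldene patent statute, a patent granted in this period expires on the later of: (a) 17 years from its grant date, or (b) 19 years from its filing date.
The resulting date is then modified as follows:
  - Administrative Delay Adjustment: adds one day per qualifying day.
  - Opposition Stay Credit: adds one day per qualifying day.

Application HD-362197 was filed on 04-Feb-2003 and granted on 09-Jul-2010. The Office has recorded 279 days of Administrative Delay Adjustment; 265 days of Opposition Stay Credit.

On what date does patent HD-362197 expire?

2029-01-03

(a) grant + 17 years → 9 July 2027.
(b) filing + 19 years → 4 February 2022.
Later of the two: 9 July 2027.
Administrative Delay Adjustment: +279 days → 13 April 2028.
Opposition Stay Credit: +265 days → 3 January 2029.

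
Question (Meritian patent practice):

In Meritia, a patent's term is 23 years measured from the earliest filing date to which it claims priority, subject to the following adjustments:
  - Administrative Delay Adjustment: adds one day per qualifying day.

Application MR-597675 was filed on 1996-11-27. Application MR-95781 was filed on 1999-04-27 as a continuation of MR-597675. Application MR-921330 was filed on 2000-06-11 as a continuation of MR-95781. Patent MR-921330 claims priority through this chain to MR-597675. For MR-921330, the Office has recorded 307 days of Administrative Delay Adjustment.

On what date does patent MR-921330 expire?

2020-09-29

Earliest priority filing: 27 November 1996.
Base term: 27 November 1996 + 23 years → 27 November 2019.
Administrative Delay Adjustment: +307 days → 29 September 2020.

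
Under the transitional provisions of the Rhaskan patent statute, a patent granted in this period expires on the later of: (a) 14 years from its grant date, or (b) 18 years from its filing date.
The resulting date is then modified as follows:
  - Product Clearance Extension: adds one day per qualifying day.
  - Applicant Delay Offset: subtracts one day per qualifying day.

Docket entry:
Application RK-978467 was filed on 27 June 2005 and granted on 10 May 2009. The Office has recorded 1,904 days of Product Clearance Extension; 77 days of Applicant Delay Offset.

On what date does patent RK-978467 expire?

June 27, 2028

(a) grant + 14 years → 10 May 2023.
(b) filing + 18 years → 27 June 2023.
Later of the two: 27 June 2023.
Product Clearance Extension: +1904 days → 12 September 2028.
Applicant Delay Offset: −77 days → 27 June 2028.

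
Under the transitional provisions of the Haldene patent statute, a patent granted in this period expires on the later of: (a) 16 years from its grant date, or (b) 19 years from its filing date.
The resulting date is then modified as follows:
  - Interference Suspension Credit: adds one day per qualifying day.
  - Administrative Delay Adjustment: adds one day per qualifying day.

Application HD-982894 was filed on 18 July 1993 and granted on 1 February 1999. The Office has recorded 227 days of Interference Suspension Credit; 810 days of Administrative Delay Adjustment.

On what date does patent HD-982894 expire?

December 4, 2017

(a) grant + 16 years → 1 February 2015.
(b) filing + 19 years → 18 July 2012.
Later of the two: 1 February 2015.
Interference Suspension Credit: +227 days → 16 September 2015.
Administrative Delay Adjustment: +810 days → 4 December 2017.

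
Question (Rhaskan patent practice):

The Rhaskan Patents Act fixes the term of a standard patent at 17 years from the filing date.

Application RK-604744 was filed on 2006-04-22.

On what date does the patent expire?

April 22, 2023

Filing date + 17 years → 22 April 2023.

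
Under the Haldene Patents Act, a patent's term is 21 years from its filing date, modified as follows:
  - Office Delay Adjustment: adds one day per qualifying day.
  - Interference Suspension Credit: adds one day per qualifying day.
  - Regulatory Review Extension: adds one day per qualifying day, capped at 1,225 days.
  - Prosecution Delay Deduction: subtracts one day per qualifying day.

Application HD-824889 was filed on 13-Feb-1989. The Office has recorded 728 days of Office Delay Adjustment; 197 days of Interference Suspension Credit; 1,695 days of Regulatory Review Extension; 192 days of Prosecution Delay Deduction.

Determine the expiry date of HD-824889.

Base term: filing date + 21 years → 13 February 2010.
Office Delay Adjustment: +728 days → 11 February 2012.
Interference Suspension Credit: +197 days → 26 August 2012.
Regulatory Review Extension: 1695 days claimed exceeds the 1225-day cap, so +1225 days → 3 January 2016.
Prosecution Delay Deduction: −192 days → 25 June 2015.

2015-06-25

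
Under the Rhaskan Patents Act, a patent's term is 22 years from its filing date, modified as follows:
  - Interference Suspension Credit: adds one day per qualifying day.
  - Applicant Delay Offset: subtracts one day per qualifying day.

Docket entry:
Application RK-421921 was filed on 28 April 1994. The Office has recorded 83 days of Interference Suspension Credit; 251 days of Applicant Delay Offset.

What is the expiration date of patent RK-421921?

Base term: filing date + 22 years → 28 April 2016.
Interference Suspension Credit: +83 days → 20 July 2016.
Applicant Delay Offset: −251 days → 12 November 2015.

2015-11-12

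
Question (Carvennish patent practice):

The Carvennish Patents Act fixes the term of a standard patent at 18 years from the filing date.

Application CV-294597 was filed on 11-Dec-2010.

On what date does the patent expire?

Filing date + 18 years → 11 December 2028.

December 11, 2028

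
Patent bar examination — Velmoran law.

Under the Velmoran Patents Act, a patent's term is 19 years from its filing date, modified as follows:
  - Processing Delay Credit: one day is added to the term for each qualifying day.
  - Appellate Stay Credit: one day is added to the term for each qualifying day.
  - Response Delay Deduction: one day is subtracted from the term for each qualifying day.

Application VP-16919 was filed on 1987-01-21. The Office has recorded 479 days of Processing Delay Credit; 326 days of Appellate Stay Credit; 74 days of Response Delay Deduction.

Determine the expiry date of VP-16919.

Base term: filing date + 19 years → 21 January 2006.
Processing Delay Credit: +479 days → 15 May 2007.
Appellate Stay Credit: +326 days → 5 April 2008.
Response Delay Deduction: −74 days → 22 January 2008.

2008-01-22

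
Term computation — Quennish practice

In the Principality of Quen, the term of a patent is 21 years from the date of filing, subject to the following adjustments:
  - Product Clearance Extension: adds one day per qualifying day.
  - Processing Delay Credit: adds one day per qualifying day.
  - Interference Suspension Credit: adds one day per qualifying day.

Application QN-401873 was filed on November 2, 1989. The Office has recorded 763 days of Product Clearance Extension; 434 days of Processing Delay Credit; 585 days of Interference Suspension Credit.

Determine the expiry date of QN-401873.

Base term: filing date + 21 years → 2 November 2010.
Product Clearance Extension: +763 days → 4 December 2012.
Processing Delay Credit: +434 days → 11 February 2014.
Interference Suspension Credit: +585 days → 19 September 2015.

September 19, 2015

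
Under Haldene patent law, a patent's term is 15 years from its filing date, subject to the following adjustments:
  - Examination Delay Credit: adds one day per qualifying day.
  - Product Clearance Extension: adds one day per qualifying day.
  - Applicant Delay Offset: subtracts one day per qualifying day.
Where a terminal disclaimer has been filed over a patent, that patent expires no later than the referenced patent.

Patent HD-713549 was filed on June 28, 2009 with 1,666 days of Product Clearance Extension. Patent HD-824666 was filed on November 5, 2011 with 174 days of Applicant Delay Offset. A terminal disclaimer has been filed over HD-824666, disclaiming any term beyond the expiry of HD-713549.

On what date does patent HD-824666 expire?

Natural term of HD-824666:
  Base: filing + 15 years → 5 November 2026.
  Applicant Delay Offset: −174 days → 15 May 2026.
Expiry of referenced patent HD-713549:
  Base: filing + 15 years → 28 June 2024.
  Product Clearance Extension: +1666 days → 19 January 2029.
Terminal disclaimer: HD-824666 expires on the earlier of 15 May 2026 and 19 January 2029.

May 15, 2026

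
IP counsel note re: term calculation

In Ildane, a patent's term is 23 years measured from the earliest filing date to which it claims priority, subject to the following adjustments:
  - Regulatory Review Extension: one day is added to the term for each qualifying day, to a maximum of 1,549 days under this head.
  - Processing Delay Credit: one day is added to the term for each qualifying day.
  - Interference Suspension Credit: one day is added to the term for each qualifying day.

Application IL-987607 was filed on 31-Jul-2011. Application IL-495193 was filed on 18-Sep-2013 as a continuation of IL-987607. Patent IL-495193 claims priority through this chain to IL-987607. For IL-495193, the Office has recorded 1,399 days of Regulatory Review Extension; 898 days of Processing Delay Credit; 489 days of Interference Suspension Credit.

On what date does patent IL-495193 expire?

March 17, 2042

Earliest priority filing: 31 July 2011.
Base term: 31 July 2011 + 23 years → 31 July 2034.
Regulatory Review Extension: 1399 days (within the 1549-day cap) → +1399 days → 30 May 2038.
Processing Delay Credit: +898 days → 13 November 2040.
Interference Suspension Credit: +489 days → 17 March 2042.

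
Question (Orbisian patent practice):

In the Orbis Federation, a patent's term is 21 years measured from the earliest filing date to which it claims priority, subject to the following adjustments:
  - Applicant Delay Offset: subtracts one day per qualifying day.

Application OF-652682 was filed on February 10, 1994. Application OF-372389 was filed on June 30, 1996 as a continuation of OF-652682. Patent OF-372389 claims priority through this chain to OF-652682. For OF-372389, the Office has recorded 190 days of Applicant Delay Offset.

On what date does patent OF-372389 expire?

2014-08-04

Earliest priority filing: 10 February 1994.
Base term: 10 February 1994 + 21 years → 10 February 2015.
Applicant Delay Offset: −190 days → 4 August 2014.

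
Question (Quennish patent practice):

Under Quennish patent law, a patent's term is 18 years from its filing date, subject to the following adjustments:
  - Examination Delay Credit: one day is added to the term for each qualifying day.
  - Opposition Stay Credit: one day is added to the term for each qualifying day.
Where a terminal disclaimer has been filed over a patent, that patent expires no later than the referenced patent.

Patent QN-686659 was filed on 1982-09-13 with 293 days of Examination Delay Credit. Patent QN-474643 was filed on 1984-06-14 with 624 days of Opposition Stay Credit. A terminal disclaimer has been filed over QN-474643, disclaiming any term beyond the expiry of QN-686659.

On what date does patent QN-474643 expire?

Natural term of QN-474643:
  Base: filing + 18 years → 14 June 2002.
  Opposition Stay Credit: +624 days → 28 February 2004.
Expiry of referenced patent QN-686659:
  Base: filing + 18 years → 13 September 2000.
  Examination Delay Credit: +293 days → 3 July 2001.
Terminal disclaimer: QN-474643 expires on the earlier of 28 February 2004 and 3 July 2001.

2001-07-03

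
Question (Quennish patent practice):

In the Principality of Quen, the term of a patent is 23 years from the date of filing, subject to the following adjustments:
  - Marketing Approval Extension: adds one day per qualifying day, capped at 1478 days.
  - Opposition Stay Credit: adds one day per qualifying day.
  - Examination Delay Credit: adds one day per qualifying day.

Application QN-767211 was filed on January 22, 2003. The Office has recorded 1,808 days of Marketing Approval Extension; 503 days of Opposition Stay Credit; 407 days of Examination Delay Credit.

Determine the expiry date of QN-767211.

Base term: filing date + 23 years → 22 January 2026.
Marketing Approval Extension: 1808 days claimed exceeds the 1478-day cap, so +1478 days → 8 February 2030.
Opposition Stay Credit: +503 days → 26 June 2031.
Examination Delay Credit: +407 days → 6 August 2032.

August 6, 2032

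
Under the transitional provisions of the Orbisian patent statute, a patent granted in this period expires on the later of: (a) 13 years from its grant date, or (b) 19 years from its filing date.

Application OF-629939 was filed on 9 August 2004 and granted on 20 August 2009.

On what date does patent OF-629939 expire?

(a) grant + 13 years → 20 August 2022.
(b) filing + 19 years → 9 August 2023.
Later of the two: 9 August 2023.

2023-08-09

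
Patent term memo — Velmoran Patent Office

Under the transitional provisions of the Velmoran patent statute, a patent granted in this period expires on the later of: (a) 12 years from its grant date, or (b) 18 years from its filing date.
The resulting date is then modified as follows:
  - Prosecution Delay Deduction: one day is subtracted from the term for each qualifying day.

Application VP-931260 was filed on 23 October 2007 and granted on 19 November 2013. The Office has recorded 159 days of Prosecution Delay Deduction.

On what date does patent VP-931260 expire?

2025-06-13

(a) grant + 12 years → 19 November 2025.
(b) filing + 18 years → 23 October 2025.
Later of the two: 19 November 2025.
Prosecution Delay Deduction: −159 days → 13 June 2025.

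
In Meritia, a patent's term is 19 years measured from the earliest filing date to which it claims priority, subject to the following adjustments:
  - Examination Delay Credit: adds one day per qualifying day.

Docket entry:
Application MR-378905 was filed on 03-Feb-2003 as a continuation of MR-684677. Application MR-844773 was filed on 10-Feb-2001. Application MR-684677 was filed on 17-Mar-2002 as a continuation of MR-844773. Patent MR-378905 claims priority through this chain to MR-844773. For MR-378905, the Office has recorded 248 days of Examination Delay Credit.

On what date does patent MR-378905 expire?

2020-10-15

Earliest priority filing: 10 February 2001.
Base term: 10 February 2001 + 19 years → 10 February 2020.
Examination Delay Credit: +248 days → 15 October 2020.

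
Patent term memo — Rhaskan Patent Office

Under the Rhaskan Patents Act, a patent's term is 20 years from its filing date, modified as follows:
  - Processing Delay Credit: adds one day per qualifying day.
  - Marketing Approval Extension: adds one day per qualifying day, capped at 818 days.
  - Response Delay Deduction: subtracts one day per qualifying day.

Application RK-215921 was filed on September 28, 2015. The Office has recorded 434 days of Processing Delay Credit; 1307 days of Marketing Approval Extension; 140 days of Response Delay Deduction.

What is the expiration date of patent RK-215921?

2038-10-14

Base term: filing date + 20 years → 28 September 2035.
Processing Delay Credit: +434 days → 5 December 2036.
Marketing Approval Extension: 1307 days claimed exceeds the 818-day cap, so +818 days → 3 March 2039.
Response Delay Deduction: −140 days → 14 October 2038.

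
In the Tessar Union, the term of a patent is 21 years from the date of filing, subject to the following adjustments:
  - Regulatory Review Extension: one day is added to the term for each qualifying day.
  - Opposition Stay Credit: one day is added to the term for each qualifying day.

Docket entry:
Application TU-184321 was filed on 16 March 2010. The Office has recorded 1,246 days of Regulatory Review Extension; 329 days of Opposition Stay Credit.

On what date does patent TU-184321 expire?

2035-07-08

Base term: filing date + 21 years → 16 March 2031.
Regulatory Review Extension: +1246 days → 13 August 2034.
Opposition Stay Credit: +329 days → 8 July 2035.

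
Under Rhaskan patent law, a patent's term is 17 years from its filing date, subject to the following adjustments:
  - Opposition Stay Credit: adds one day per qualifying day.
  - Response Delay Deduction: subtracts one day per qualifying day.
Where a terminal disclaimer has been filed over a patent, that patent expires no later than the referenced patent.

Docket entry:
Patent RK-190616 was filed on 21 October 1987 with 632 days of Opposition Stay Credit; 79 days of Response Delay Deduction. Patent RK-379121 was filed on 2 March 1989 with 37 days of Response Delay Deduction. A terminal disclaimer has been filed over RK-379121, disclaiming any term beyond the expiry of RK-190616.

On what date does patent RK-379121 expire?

Natural term of RK-379121:
  Base: filing + 17 years → 2 March 2006.
  Response Delay Deduction: −37 days → 24 January 2006.
Expiry of referenced patent RK-190616:
  Base: filing + 17 years → 21 October 2004.
  Opposition Stay Credit: +632 days → 15 July 2006.
  Response Delay Deduction: −79 days → 27 April 2006.
Terminal disclaimer: RK-379121 expires on the earlier of 24 January 2006 and 27 April 2006.

January 24, 2006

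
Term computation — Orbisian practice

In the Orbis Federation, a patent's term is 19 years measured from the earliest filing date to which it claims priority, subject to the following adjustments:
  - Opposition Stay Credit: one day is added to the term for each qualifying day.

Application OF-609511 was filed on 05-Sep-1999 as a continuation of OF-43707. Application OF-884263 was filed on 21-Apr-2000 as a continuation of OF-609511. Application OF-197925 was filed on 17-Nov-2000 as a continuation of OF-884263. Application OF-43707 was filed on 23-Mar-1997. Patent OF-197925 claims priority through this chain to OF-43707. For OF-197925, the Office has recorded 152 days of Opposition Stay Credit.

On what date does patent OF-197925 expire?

Earliest priority filing: 23 March 1997.
Base term: 23 March 1997 + 19 years → 23 March 2016.
Opposition Stay Credit: +152 days → 22 August 2016.

August 22, 2016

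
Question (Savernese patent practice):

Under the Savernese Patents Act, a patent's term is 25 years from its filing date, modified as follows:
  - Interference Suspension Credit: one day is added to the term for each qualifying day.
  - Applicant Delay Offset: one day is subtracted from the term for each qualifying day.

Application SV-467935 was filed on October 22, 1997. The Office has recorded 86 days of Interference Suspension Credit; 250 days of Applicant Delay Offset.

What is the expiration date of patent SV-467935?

Base term: filing date + 25 years → 22 October 2022.
Interference Suspension Credit: +86 days → 16 January 2023.
Applicant Delay Offset: −250 days → 11 May 2022.

May 11, 2022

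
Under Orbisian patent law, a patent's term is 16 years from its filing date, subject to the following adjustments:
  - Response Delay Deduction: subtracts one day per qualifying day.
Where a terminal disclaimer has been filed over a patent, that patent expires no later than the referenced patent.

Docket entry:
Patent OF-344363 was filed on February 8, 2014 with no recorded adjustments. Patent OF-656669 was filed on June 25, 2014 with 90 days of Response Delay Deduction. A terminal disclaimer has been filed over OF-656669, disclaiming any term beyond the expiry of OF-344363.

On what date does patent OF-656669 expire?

Natural term of OF-656669:
  Base: filing + 16 years → 25 June 2030.
  Response Delay Deduction: −90 days → 27 March 2030.
Expiry of referenced patent OF-344363:
  Base: filing + 16 years → 8 February 2030.
Terminal disclaimer: OF-656669 expires on the earlier of 27 March 2030 and 8 February 2030.

February 8, 2030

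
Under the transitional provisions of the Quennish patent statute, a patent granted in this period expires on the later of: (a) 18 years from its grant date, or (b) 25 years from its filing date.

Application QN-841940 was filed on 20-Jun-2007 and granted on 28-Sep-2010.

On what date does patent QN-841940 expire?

June 20, 2032

(a) grant + 18 years → 28 September 2028.
(b) filing + 25 years → 20 June 2032.
Later of the two: 20 June 2032.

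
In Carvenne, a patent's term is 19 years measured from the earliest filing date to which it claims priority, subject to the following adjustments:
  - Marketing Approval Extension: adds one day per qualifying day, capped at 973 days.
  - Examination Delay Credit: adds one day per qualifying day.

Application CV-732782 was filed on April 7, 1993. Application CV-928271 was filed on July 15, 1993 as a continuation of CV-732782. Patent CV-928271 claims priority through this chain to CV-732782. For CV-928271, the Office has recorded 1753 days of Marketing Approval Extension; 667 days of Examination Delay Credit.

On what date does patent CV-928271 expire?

October 3, 2016

Earliest priority filing: 7 April 1993.
Base term: 7 April 1993 + 19 years → 7 April 2012.
Marketing Approval Extension: 1753 days claimed exceeds the 973-day cap, so +973 days → 6 December 2014.
Examination Delay Credit: +667 days → 3 October 2016.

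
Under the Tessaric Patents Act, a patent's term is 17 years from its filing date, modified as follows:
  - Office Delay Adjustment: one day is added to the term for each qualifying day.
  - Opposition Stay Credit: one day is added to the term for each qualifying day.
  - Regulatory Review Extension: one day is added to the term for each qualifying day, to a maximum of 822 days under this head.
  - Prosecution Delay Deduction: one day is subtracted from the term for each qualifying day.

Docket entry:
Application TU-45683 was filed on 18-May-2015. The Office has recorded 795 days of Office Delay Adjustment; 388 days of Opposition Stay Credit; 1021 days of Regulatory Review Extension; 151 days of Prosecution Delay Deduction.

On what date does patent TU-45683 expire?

Base term: filing date + 17 years → 18 May 2032.
Office Delay Adjustment: +795 days → 22 July 2034.
Opposition Stay Credit: +388 days → 14 August 2035.
Regulatory Review Extension: 1021 days claimed exceeds the 822-day cap, so +822 days → 13 November 2037.
Prosecution Delay Deduction: −151 days → 15 June 2037.

June 15, 2037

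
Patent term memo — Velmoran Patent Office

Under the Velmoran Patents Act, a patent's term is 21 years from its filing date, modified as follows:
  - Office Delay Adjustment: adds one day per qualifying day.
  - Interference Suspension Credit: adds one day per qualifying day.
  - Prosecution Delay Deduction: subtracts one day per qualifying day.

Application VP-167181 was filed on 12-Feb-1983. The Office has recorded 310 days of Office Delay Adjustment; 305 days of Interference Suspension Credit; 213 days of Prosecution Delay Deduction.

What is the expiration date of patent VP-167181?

Base term: filing date + 21 years → 12 February 2004.
Office Delay Adjustment: +310 days → 18 December 2004.
Interference Suspension Credit: +305 days → 19 October 2005.
Prosecution Delay Deduction: −213 days → 20 March 2005.

March 20, 2005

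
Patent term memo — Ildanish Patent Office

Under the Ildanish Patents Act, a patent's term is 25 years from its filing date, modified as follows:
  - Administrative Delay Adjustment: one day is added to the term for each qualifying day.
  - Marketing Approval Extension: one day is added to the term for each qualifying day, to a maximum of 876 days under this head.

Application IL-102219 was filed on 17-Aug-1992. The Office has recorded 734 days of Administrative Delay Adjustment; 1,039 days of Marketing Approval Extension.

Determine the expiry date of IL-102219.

Base term: filing date + 25 years → 17 August 2017.
Administrative Delay Adjustment: +734 days → 21 August 2019.
Marketing Approval Extension: 1039 days claimed exceeds the 876-day cap, so +876 days → 13 January 2022.

2022-01-13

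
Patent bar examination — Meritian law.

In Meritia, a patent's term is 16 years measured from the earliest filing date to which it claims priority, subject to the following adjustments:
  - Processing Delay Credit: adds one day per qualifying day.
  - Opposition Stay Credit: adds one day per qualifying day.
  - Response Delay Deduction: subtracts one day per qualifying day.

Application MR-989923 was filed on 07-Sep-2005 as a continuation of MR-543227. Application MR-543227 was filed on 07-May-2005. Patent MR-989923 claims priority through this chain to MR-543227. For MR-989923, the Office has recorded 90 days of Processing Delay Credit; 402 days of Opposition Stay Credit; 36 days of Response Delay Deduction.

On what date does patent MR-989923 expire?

August 6, 2022

Earliest priority filing: 7 May 2005.
Base term: 7 May 2005 + 16 years → 7 May 2021.
Processing Delay Credit: +90 days → 5 August 2021.
Opposition Stay Credit: +402 days → 11 September 2022.
Response Delay Deduction: −36 days → 6 August 2022.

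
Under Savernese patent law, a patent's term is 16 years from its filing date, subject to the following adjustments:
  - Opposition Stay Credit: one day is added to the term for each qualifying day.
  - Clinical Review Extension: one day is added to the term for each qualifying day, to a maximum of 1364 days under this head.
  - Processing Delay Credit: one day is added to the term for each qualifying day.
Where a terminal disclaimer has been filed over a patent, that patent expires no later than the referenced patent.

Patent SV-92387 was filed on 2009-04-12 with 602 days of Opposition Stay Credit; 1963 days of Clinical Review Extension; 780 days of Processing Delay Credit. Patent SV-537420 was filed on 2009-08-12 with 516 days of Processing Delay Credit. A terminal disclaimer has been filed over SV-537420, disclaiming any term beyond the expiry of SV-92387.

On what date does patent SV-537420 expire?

January 10, 2027

Natural term of SV-537420:
  Base: filing + 16 years → 12 August 2025.
  Processing Delay Credit: +516 days → 10 January 2027.
Expiry of referenced patent SV-92387:
  Base: filing + 16 years → 12 April 2025.
  Opposition Stay Credit: +602 days → 5 December 2026.
  Clinical Review Extension: 1963 days claimed exceeds the 1364-day cap, so +1364 days → 30 August 2030.
  Processing Delay Credit: +780 days → 18 October 2032.
Terminal disclaimer: SV-537420 expires on the earlier of 10 January 2027 and 18 October 2032.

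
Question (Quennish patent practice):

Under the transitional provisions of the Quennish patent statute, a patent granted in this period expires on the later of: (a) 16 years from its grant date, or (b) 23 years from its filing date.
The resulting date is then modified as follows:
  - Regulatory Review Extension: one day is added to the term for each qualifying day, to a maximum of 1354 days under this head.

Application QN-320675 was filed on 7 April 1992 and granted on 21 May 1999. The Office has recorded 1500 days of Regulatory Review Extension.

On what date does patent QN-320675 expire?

(a) grant + 16 years → 21 May 2015.
(b) filing + 23 years → 7 April 2015.
Later of the two: 21 May 2015.
Regulatory Review Extension: 1500 days claimed exceeds the 1354-day cap, so +1354 days → 3 February 2019.

2019-02-03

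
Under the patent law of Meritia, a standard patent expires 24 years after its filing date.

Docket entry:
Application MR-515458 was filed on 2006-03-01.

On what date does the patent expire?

Filing date + 24 years → 1 March 2030.

2030-03-01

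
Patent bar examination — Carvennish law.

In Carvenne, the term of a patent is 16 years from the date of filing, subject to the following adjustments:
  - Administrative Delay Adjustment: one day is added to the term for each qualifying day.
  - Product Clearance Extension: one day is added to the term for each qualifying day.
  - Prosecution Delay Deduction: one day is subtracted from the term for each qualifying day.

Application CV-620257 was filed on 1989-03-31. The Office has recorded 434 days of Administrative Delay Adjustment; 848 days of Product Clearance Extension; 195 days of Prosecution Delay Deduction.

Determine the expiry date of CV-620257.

Base term: filing date + 16 years → 31 March 2005.
Administrative Delay Adjustment: +434 days → 8 June 2006.
Product Clearance Extension: +848 days → 3 October 2008.
Prosecution Delay Deduction: −195 days → 22 March 2008.

2008-03-22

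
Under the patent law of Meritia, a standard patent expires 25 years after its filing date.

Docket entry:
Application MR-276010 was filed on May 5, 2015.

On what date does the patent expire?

May 5, 2040

Filing date + 25 years → 5 May 2040.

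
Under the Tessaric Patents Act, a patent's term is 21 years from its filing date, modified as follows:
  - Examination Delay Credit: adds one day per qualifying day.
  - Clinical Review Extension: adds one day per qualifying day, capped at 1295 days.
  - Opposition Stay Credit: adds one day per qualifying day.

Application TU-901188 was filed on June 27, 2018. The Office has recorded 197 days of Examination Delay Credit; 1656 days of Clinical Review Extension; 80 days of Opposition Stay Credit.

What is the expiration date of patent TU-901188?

October 16, 2043

Base term: filing date + 21 years → 27 June 2039.
Examination Delay Credit: +197 days → 10 January 2040.
Clinical Review Extension: 1656 days claimed exceeds the 1295-day cap, so +1295 days → 28 July 2043.
Opposition Stay Credit: +80 days → 16 October 2043.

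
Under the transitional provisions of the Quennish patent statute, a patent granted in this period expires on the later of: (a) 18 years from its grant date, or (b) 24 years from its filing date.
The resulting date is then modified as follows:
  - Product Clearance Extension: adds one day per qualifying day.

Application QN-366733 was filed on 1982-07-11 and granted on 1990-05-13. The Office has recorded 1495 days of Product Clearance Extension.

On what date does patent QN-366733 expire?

(a) grant + 18 years → 13 May 2008.
(b) filing + 24 years → 11 July 2006.
Later of the two: 13 May 2008.
Product Clearance Extension: +1495 days → 16 June 2012.

June 16, 2012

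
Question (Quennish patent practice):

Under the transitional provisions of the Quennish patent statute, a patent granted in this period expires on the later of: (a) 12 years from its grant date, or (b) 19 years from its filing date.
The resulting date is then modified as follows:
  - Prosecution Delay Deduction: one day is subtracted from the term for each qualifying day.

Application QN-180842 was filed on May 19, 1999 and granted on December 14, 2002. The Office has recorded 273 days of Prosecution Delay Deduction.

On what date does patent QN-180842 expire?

August 19, 2017

(a) grant + 12 years → 14 December 2014.
(b) filing + 19 years → 19 May 2018.
Later of the two: 19 May 2018.
Prosecution Delay Deduction: −273 days → 19 August 2017.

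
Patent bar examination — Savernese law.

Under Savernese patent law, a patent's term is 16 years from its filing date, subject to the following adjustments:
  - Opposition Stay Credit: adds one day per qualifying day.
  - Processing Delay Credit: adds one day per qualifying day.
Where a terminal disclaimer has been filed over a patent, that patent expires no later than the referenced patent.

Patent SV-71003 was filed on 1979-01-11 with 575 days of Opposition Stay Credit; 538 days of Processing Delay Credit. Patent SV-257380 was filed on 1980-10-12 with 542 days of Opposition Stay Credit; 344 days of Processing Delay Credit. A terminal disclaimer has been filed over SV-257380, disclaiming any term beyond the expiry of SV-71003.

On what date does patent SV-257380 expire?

Natural term of SV-257380:
  Base: filing + 16 years → 12 October 1996.
  Opposition Stay Credit: +542 days → 7 April 1998.
  Processing Delay Credit: +344 days → 17 March 1999.
Expiry of referenced patent SV-71003:
  Base: filing + 16 years → 11 January 1995.
  Opposition Stay Credit: +575 days → 8 August 1996.
  Processing Delay Credit: +538 days → 28 January 1998.
Terminal disclaimer: SV-257380 expires on the earlier of 17 March 1999 and 28 January 1998.

January 28, 1998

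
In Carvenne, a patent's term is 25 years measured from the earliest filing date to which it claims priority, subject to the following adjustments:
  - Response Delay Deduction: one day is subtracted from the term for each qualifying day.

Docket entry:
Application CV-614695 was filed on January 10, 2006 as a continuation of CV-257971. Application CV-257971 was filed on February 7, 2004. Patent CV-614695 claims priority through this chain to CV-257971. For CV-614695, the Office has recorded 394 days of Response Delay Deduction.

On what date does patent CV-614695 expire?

Earliest priority filing: 7 February 2004.
Base term: 7 February 2004 + 25 years → 7 February 2029.
Response Delay Deduction: −394 days → 10 January 2028.

2028-01-10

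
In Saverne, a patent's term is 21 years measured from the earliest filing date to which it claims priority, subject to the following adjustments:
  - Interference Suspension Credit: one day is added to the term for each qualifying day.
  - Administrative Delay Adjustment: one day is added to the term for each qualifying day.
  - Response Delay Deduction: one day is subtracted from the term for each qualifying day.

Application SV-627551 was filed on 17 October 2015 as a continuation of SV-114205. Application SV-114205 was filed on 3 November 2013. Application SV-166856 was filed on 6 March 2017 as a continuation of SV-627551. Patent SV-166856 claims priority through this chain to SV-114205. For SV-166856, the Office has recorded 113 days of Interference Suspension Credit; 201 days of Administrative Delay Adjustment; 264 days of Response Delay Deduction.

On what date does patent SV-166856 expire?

2034-12-23

Earliest priority filing: 3 November 2013.
Base term: 3 November 2013 + 21 years → 3 November 2034.
Interference Suspension Credit: +113 days → 24 February 2035.
Administrative Delay Adjustment: +201 days → 13 September 2035.
Response Delay Deduction: −264 days → 23 December 2034.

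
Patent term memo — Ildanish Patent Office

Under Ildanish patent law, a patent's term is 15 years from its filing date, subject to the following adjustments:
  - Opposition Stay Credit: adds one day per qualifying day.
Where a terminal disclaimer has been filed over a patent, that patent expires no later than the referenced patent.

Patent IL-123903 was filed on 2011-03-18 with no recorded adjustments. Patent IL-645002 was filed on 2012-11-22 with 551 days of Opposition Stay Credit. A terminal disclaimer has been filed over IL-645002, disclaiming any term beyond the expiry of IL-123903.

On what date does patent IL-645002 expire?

March 18, 2026

Natural term of IL-645002:
  Base: filing + 15 years → 22 November 2027.
  Opposition Stay Credit: +551 days → 26 May 2029.
Expiry of referenced patent IL-123903:
  Base: filing + 15 years → 18 March 2026.
Terminal disclaimer: IL-645002 expires on the earlier of 26 May 2029 and 18 March 2026.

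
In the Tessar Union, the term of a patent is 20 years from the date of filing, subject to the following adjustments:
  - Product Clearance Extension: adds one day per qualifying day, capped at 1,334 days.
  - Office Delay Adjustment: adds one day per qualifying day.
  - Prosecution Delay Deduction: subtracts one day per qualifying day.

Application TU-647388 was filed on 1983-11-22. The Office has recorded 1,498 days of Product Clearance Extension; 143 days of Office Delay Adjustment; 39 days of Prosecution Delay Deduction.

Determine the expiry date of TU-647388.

Base term: filing date + 20 years → 22 November 2003.
Product Clearance Extension: 1498 days claimed exceeds the 1334-day cap, so +1334 days → 18 July 2007.
Office Delay Adjustment: +143 days → 8 December 2007.
Prosecution Delay Deduction: −39 days → 30 October 2007.

2007-10-30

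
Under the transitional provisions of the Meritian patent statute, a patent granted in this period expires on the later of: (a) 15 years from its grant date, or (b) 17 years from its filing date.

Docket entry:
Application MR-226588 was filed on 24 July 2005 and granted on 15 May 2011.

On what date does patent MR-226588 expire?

2026-05-15

(a) grant + 15 years → 15 May 2026.
(b) filing + 17 years → 24 July 2022.
Later of the two: 15 May 2026.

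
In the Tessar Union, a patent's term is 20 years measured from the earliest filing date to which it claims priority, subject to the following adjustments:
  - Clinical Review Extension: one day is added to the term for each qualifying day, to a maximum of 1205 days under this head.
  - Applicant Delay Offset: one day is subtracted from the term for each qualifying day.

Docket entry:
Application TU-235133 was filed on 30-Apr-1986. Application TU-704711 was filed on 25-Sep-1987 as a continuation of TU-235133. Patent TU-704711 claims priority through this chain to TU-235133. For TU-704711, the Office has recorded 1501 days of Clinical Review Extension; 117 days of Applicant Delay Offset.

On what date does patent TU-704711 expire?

2009-04-22

Earliest priority filing: 30 April 1986.
Base term: 30 April 1986 + 20 years → 30 April 2006.
Clinical Review Extension: 1501 days claimed exceeds the 1205-day cap, so +1205 days → 17 August 2009.
Applicant Delay Offset: −117 days → 22 April 2009.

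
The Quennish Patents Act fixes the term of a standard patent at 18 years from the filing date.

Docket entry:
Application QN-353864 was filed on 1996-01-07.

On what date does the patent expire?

Filing date + 18 years → 7 January 2014.

2014-01-07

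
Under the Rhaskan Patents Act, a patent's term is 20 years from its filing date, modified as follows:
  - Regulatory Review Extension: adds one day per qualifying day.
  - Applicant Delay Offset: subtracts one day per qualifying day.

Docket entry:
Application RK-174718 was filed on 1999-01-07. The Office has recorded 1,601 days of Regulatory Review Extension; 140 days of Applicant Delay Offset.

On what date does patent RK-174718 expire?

2023-01-07

Base term: filing date + 20 years → 7 January 2019.
Regulatory Review Extension: +1601 days → 27 May 2023.
Applicant Delay Offset: −140 days → 7 January 2023.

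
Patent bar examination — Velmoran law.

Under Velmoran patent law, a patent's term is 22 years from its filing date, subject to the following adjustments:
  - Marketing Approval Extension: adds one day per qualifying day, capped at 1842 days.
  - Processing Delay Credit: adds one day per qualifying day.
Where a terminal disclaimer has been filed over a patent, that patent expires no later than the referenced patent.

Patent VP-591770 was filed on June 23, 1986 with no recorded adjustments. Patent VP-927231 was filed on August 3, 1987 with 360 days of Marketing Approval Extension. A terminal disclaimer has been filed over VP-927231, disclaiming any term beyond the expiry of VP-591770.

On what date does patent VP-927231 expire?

June 23, 2008

Natural term of VP-927231:
  Base: filing + 22 years → 3 August 2009.
  Marketing Approval Extension: 360 days (within the 1842-day cap) → +360 days → 29 July 2010.
Expiry of referenced patent VP-591770:
  Base: filing + 22 years → 23 June 2008.
Terminal disclaimer: VP-927231 expires on the earlier of 29 July 2010 and 23 June 2008.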